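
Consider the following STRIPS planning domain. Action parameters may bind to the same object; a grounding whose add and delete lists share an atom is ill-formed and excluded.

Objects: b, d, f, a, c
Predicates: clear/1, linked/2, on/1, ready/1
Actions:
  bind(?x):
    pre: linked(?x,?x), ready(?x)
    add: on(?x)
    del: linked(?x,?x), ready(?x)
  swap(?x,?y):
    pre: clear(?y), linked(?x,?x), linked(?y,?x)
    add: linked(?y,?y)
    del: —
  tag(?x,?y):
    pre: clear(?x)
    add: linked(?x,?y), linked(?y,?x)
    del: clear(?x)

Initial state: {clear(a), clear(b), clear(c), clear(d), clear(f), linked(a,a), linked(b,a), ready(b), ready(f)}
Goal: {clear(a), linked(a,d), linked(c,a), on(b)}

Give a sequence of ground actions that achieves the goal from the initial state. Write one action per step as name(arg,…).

swap(a,b); bind(b); tag(d,a); tag(c,a)

1. swap(a,b)  →  {clear(a), clear(b), clear(c), clear(d), clear(f), linked(a,a), linked(b,a), linked(b,b), ready(b), ready(f)}
2. bind(b)  →  {clear(a), clear(b), clear(c), clear(d), clear(f), linked(a,a), linked(b,a), on(b), ready(f)}
3. tag(d,a)  →  {clear(a), clear(b), clear(c), clear(f), linked(a,a), linked(a,d), linked(b,a), linked(d,a), on(b), ready(f)}
4. tag(c,a)  →  {clear(a), clear(b), clear(f), linked(a,a), linked(a,c), linked(a,d), linked(b,a), linked(c,a), linked(d,a), on(b), ready(f)}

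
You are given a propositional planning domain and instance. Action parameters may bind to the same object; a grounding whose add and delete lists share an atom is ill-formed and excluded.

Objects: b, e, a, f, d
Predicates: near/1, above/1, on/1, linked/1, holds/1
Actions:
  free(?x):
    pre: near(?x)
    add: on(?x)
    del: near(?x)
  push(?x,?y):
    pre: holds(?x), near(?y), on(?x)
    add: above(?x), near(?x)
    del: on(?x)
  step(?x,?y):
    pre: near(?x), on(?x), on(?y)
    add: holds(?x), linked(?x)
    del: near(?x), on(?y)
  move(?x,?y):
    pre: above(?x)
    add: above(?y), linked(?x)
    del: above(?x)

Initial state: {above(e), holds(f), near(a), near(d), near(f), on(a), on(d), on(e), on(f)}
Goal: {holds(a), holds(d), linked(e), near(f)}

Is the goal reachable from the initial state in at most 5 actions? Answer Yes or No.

1. step(a,e)  →  {above(e), holds(a), holds(f), linked(a), near(d), near(f), on(a), on(d), on(f)}
2. step(d,a)  →  {above(e), holds(a), holds(d), holds(f), linked(a), linked(d), near(f), on(d), on(f)}
3. move(e,b)  →  {above(b), holds(a), holds(d), holds(f), linked(a), linked(d), linked(e), near(f), on(d), on(f)}
optimal plan length = 3; 3 ≤ 5

Yes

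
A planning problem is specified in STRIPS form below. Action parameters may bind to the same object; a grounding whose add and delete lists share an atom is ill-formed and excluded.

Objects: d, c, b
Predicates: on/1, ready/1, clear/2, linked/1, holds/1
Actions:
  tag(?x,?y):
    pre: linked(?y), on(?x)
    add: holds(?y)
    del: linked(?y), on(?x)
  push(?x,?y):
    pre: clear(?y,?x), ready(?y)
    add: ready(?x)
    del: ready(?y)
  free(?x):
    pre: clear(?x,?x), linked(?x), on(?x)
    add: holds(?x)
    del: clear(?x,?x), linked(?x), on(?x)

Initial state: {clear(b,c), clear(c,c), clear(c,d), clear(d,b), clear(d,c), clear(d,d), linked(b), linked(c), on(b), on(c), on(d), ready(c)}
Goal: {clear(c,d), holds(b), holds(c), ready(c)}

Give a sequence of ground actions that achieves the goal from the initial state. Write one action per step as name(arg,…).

1. tag(d,c)  →  {clear(b,c), clear(c,c), clear(c,d), clear(d,b), clear(d,c), clear(d,d), holds(c), linked(b), on(b), on(c), ready(c)}
2. tag(c,b)  →  {clear(b,c), clear(c,c), clear(c,d), clear(d,b), clear(d,c), clear(d,d), holds(b), holds(c), on(b), ready(c)}

tag(d,c); tag(c,b)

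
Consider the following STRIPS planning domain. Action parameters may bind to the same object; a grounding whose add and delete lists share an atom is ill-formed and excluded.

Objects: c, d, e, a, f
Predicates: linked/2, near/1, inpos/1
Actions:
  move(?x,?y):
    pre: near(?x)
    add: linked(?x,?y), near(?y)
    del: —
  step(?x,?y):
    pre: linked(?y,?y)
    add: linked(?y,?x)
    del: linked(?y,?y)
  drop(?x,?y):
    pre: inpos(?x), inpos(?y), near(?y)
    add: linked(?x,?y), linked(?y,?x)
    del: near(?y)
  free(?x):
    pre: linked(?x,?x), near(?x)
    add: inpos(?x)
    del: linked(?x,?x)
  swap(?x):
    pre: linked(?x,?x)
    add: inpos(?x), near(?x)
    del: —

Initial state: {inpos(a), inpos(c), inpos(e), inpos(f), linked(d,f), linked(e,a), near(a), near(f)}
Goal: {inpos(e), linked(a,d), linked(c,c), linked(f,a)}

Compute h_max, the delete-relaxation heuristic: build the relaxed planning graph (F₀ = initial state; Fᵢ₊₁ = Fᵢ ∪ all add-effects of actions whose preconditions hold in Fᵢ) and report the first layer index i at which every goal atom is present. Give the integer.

F0 = init (8 atoms)
F1 = F0 ∪ {linked(a,a), linked(a,c), linked(a,d), linked(a,e), linked(a,f), linked(c,a), linked(c,f), linked(e,f), linked(f,a), linked(f,c), linked(f,d), linked(f,e), linked(f,f), near(c), near(d), near(e)}  (24 atoms)
F2 = F1 ∪ {linked(c,c), linked(c,d), linked(c,e), linked(d,a), linked(d,c), linked(d,d), linked(d,e), linked(e,c), linked(e,d), linked(e,e)}  (34 atoms)
goal ⊆ F2  ⇒  h_max = 2

2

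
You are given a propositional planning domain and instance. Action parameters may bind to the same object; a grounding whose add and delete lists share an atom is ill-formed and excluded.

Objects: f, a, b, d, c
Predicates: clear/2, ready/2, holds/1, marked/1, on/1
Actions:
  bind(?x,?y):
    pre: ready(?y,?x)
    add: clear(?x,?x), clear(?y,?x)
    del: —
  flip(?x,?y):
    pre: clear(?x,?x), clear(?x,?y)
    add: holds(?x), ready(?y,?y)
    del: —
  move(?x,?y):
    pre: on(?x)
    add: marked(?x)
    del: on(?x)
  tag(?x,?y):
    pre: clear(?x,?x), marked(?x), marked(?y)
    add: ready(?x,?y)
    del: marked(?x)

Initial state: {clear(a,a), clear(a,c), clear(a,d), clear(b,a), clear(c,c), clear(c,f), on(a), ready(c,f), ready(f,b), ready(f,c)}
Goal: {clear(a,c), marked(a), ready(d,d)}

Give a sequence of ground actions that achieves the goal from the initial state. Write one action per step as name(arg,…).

flip(a,d); move(a,f)

1. flip(a,d)  →  {clear(a,a), clear(a,c), clear(a,d), clear(b,a), clear(c,c), clear(c,f), holds(a), on(a), ready(c,f), ready(d,d), ready(f,b), ready(f,c)}
2. move(a,f)  →  {clear(a,a), clear(a,c), clear(a,d), clear(b,a), clear(c,c), clear(c,f), holds(a), marked(a), ready(c,f), ready(d,d), ready(f,b), ready(f,c)}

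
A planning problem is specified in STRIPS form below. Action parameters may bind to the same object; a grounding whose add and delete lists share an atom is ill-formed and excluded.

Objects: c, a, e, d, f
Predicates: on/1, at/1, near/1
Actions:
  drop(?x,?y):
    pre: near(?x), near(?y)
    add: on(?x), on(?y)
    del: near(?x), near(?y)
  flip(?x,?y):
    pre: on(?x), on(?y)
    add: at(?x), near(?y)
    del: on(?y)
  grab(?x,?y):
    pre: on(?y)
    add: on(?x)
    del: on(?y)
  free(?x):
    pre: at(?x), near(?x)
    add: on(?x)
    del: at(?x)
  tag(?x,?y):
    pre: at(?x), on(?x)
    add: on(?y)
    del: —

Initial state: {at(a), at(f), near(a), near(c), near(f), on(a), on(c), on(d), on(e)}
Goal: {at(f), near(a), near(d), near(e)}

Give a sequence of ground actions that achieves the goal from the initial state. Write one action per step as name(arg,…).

flip(c,e); flip(c,d)

1. flip(c,e)  →  {at(a), at(c), at(f), near(a), near(c), near(e), near(f), on(a), on(c), on(d)}
2. flip(c,d)  →  {at(a), at(c), at(f), near(a), near(c), near(d), near(e), near(f), on(a), on(c)}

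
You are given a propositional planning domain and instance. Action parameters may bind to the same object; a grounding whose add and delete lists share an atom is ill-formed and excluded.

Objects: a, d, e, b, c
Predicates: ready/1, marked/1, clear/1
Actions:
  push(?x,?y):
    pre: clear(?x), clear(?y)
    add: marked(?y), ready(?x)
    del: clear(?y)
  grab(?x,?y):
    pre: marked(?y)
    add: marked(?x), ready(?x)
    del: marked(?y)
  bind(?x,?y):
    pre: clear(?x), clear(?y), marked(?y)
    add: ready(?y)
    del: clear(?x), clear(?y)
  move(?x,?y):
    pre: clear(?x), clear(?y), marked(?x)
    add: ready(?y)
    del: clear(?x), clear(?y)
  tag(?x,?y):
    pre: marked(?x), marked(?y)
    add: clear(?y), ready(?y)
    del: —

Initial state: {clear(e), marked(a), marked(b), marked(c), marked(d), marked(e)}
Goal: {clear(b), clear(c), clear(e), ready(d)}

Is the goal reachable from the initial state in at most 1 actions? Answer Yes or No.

1. grab(d,a)  →  {clear(e), marked(b), marked(c), marked(d), marked(e), ready(d)}
2. tag(d,b)  →  {clear(b), clear(e), marked(b), marked(c), marked(d), marked(e), ready(b), ready(d)}
3. tag(d,c)  →  {clear(b), clear(c), clear(e), marked(b), marked(c), marked(d), marked(e), ready(b), ready(c), ready(d)}
optimal plan length = 3; 3 > 1

No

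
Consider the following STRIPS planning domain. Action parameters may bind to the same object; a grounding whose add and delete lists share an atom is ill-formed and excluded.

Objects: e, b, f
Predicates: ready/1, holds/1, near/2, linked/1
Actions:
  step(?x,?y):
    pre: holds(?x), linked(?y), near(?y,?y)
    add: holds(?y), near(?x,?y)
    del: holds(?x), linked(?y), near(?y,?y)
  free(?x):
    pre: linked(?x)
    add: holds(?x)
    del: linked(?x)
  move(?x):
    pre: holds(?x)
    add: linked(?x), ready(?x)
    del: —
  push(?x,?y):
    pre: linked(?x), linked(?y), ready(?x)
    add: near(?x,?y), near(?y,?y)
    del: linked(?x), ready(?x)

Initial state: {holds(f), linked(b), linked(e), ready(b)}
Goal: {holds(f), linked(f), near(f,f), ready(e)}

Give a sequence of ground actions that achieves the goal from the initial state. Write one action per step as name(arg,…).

1. free(e)  →  {holds(e), holds(f), linked(b), ready(b)}
2. move(e)  →  {holds(e), holds(f), linked(b), linked(e), ready(b), ready(e)}
3. move(f)  →  {holds(e), holds(f), linked(b), linked(e), linked(f), ready(b), ready(e), ready(f)}
4. push(b,f)  →  {holds(e), holds(f), linked(e), linked(f), near(b,f), near(f,f), ready(e), ready(f)}

free(e); move(e); move(f); push(b,f)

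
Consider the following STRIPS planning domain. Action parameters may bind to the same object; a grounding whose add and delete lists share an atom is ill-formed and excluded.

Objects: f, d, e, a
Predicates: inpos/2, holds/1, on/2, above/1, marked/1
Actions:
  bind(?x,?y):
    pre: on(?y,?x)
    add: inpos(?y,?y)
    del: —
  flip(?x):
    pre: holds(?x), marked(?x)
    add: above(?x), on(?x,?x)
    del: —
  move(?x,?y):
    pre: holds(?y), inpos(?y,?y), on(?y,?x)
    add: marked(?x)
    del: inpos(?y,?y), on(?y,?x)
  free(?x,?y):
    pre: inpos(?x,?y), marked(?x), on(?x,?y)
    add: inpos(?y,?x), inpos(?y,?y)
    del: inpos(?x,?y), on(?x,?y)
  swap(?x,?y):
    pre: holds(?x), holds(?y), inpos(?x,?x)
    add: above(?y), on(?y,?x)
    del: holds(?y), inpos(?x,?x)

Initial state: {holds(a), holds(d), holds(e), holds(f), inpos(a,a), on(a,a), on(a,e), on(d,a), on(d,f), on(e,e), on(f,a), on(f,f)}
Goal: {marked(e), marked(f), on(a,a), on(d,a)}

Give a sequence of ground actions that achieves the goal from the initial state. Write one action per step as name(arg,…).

bind(f,f); move(f,f); move(e,a)

1. bind(f,f)  →  {holds(a), holds(d), holds(e), holds(f), inpos(a,a), inpos(f,f), on(a,a), on(a,e), on(d,a), on(d,f), on(e,e), on(f,a), on(f,f)}
2. move(f,f)  →  {holds(a), holds(d), holds(e), holds(f), inpos(a,a), marked(f), on(a,a), on(a,e), on(d,a), on(d,f), on(e,e), on(f,a)}
3. move(e,a)  →  {holds(a), holds(d), holds(e), holds(f), marked(e), marked(f), on(a,a), on(d,a), on(d,f), on(e,e), on(f,a)}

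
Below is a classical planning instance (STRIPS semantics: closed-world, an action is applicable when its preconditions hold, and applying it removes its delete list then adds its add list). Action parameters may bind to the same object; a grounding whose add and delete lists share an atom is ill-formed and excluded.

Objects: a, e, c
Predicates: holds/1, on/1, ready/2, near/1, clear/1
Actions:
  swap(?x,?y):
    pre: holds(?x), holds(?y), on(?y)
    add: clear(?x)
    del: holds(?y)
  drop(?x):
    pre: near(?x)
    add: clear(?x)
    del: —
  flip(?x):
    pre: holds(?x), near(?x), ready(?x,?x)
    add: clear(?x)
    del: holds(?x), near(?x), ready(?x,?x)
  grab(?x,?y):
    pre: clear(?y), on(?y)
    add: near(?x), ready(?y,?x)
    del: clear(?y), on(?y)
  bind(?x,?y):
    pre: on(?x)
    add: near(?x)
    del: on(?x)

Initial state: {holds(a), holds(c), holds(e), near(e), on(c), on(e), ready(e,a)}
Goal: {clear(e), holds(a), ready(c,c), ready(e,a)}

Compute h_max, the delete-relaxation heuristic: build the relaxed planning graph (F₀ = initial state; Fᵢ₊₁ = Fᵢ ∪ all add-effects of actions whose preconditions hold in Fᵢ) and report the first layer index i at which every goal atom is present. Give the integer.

2

F0 = init (7 atoms)
F1 = F0 ∪ {clear(a), clear(c), clear(e), near(c)}  (11 atoms)
F2 = F1 ∪ {near(a), ready(c,a), ready(c,c), ready(c,e), ready(e,c), ready(e,e)}  (17 atoms)
goal ⊆ F2  ⇒  h_max = 2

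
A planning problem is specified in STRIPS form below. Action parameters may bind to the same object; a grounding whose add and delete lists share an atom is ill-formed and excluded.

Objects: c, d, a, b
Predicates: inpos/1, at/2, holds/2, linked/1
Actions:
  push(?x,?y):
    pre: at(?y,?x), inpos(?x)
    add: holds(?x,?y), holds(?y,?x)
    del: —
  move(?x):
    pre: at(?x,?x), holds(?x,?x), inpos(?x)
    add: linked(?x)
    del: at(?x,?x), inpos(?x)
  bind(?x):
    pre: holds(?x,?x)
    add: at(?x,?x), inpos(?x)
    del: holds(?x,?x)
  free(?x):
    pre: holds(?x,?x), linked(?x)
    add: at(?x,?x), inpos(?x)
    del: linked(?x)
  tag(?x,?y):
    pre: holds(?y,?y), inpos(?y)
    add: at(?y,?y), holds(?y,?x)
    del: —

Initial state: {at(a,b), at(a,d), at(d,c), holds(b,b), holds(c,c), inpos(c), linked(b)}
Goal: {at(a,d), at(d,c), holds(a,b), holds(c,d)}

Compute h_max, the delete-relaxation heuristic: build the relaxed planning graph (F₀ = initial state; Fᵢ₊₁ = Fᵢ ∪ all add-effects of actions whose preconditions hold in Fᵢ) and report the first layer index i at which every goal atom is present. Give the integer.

2

F0 = init (7 atoms)
F1 = F0 ∪ {at(b,b), at(c,c), holds(c,a), holds(c,b), holds(c,d), holds(d,c), inpos(b)}  (14 atoms)
F2 = F1 ∪ {holds(a,b), holds(b,a), holds(b,c), holds(b,d), linked(c)}  (19 atoms)
goal ⊆ F2  ⇒  h_max = 2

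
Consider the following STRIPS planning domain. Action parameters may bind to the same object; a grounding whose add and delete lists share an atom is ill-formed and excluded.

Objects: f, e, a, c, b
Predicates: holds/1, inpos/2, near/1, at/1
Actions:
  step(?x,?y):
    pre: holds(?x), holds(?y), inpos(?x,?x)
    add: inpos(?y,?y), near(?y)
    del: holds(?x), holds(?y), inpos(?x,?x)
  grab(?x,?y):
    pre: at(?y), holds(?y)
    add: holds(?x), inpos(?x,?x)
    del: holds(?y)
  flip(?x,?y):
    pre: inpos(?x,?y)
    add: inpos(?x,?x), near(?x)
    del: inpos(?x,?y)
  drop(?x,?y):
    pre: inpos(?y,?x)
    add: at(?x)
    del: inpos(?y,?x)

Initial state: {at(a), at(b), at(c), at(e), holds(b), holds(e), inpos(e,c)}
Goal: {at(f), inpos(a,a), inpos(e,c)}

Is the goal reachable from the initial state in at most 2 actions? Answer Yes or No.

1. grab(f,e)  →  {at(a), at(b), at(c), at(e), holds(b), holds(f), inpos(e,c), inpos(f,f)}
2. grab(a,b)  →  {at(a), at(b), at(c), at(e), holds(a), holds(f), inpos(a,a), inpos(e,c), inpos(f,f)}
3. drop(f,f)  →  {at(a), at(b), at(c), at(e), at(f), holds(a), holds(f), inpos(a,a), inpos(e,c)}
optimal plan length = 3; 3 > 2

No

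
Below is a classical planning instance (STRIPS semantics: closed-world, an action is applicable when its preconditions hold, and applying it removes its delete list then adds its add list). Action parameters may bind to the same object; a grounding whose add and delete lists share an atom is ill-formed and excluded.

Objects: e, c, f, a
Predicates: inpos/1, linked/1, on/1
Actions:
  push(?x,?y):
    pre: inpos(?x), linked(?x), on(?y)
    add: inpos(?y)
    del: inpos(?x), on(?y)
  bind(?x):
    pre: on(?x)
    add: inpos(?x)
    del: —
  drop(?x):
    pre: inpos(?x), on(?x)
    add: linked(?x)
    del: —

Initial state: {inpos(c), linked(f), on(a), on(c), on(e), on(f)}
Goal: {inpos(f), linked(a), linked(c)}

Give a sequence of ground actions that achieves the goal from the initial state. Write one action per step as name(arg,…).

1. bind(f)  →  {inpos(c), inpos(f), linked(f), on(a), on(c), on(e), on(f)}
2. bind(a)  →  {inpos(a), inpos(c), inpos(f), linked(f), on(a), on(c), on(e), on(f)}
3. drop(c)  →  {inpos(a), inpos(c), inpos(f), linked(c), linked(f), on(a), on(c), on(e), on(f)}
4. drop(a)  →  {inpos(a), inpos(c), inpos(f), linked(a), linked(c), linked(f), on(a), on(c), on(e), on(f)}

bind(f); bind(a); drop(c); drop(a)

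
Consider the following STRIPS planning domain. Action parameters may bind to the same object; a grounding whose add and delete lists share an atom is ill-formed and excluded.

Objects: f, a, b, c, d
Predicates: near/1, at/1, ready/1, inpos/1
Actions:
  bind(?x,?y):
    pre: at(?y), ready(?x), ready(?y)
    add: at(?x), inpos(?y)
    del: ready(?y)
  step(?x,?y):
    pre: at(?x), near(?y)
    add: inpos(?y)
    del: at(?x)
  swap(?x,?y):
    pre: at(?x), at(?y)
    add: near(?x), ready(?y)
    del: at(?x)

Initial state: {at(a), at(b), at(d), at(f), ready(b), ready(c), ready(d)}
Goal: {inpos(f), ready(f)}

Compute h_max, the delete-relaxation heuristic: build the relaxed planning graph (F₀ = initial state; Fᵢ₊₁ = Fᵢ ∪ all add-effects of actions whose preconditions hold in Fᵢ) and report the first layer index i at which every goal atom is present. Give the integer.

2

F0 = init (7 atoms)
F1 = F0 ∪ {at(c), inpos(b), inpos(d), near(a), near(b), near(d), near(f), ready(a), ready(f)}  (16 atoms)
F2 = F1 ∪ {inpos(a), inpos(c), inpos(f), near(c)}  (20 atoms)
goal ⊆ F2  ⇒  h_max = 2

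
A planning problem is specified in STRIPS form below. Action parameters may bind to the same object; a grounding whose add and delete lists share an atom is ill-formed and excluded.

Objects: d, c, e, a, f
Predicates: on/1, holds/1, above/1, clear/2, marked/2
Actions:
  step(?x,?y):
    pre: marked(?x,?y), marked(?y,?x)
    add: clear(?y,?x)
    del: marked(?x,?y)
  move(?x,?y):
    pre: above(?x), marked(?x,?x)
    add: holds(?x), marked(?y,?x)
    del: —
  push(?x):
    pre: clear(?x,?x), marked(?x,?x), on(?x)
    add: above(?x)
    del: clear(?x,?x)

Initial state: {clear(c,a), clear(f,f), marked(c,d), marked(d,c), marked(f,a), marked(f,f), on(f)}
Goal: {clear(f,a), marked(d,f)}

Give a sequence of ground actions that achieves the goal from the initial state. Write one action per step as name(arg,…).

push(f); move(f,d); move(f,a); step(a,f)

1. push(f)  →  {above(f), clear(c,a), marked(c,d), marked(d,c), marked(f,a), marked(f,f), on(f)}
2. move(f,d)  →  {above(f), clear(c,a), holds(f), marked(c,d), marked(d,c), marked(d,f), marked(f,a), marked(f,f), on(f)}
3. move(f,a)  →  {above(f), clear(c,a), holds(f), marked(a,f), marked(c,d), marked(d,c), marked(d,f), marked(f,a), marked(f,f), on(f)}
4. step(a,f)  →  {above(f), clear(c,a), clear(f,a), holds(f), marked(c,d), marked(d,c), marked(d,f), marked(f,a), marked(f,f), on(f)}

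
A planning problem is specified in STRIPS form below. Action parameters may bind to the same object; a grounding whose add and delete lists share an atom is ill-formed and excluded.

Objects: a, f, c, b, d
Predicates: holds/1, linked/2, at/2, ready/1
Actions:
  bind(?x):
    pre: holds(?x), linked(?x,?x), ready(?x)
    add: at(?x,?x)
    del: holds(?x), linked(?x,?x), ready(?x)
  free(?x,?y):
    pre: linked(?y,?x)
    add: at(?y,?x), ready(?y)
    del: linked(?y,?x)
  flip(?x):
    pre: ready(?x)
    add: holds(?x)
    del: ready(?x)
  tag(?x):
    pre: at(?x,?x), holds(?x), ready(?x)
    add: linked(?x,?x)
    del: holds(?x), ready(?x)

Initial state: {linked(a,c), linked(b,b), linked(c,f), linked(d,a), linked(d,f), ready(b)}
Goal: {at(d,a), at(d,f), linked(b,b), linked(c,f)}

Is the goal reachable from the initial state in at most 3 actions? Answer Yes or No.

Yes

1. free(a,d)  →  {at(d,a), linked(a,c), linked(b,b), linked(c,f), linked(d,f), ready(b), ready(d)}
2. free(f,d)  →  {at(d,a), at(d,f), linked(a,c), linked(b,b), linked(c,f), ready(b), ready(d)}
optimal plan length = 2; 2 ≤ 3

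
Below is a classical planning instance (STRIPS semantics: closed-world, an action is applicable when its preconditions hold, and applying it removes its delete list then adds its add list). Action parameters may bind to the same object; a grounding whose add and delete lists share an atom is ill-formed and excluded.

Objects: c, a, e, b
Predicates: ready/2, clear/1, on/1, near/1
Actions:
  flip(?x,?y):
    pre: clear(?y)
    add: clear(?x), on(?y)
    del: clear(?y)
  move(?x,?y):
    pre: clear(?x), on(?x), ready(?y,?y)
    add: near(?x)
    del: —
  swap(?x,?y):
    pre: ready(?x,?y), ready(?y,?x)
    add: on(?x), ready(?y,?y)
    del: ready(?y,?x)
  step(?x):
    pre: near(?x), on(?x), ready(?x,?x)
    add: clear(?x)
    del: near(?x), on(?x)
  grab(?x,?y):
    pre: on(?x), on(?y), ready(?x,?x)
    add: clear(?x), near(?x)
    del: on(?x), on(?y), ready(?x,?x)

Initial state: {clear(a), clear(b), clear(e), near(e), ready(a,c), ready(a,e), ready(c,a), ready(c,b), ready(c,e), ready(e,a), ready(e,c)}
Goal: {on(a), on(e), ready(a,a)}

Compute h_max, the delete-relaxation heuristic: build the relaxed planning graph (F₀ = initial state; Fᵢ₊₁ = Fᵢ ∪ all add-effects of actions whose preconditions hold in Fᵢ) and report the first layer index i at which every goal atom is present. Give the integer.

F0 = init (11 atoms)
F1 = F0 ∪ {clear(c), on(a), on(b), on(c), on(e), ready(a,a), ready(c,c), ready(e,e)}  (19 atoms)
goal ⊆ F1  ⇒  h_max = 1

1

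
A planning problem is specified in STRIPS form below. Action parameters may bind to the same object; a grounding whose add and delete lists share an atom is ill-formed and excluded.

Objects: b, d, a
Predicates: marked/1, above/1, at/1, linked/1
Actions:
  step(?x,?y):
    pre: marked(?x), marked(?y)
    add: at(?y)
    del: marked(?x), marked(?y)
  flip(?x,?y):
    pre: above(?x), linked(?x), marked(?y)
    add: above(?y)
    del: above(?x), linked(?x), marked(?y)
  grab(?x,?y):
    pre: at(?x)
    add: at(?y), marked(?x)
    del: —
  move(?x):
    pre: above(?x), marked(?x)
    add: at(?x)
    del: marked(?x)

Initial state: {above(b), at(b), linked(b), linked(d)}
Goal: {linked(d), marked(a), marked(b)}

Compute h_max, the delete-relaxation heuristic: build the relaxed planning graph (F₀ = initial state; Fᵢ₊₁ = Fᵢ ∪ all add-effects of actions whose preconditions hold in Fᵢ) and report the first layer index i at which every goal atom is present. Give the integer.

2

F0 = init (4 atoms)
F1 = F0 ∪ {at(a), at(d), marked(b)}  (7 atoms)
F2 = F1 ∪ {marked(a), marked(d)}  (9 atoms)
goal ⊆ F2  ⇒  h_max = 2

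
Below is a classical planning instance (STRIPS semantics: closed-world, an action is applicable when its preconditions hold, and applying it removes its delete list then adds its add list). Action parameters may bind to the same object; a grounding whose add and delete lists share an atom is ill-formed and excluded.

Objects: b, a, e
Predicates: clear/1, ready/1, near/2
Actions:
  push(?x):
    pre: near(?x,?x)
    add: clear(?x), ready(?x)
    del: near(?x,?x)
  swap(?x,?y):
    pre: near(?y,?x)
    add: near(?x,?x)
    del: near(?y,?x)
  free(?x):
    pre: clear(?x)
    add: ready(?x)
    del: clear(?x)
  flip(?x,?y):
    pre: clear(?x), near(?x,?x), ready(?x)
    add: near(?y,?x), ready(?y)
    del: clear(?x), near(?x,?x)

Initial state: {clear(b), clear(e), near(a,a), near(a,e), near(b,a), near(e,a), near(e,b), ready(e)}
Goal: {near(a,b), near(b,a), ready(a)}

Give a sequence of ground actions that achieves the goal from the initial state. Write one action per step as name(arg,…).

swap(b,e); swap(e,a); flip(e,b); flip(b,a)

1. swap(b,e)  →  {clear(b), clear(e), near(a,a), near(a,e), near(b,a), near(b,b), near(e,a), ready(e)}
2. swap(e,a)  →  {clear(b), clear(e), near(a,a), near(b,a), near(b,b), near(e,a), near(e,e), ready(e)}
3. flip(e,b)  →  {clear(b), near(a,a), near(b,a), near(b,b), near(b,e), near(e,a), ready(b), ready(e)}
4. flip(b,a)  →  {near(a,a), near(a,b), near(b,a), near(b,e), near(e,a), ready(a), ready(b), ready(e)}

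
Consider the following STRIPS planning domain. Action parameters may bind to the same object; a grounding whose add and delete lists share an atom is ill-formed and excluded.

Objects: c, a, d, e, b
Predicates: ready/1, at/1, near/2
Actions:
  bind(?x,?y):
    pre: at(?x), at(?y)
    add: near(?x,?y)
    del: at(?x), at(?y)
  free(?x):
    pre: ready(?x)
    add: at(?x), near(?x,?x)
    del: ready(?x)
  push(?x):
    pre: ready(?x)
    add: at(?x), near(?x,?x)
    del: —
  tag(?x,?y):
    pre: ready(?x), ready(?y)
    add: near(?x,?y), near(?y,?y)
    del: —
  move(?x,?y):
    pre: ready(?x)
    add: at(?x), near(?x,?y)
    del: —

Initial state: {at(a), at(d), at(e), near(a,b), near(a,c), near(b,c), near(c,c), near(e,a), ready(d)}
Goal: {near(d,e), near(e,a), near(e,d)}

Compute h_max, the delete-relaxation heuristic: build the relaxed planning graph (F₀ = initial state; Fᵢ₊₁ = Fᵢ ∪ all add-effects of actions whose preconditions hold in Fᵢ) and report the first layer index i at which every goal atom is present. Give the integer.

F0 = init (9 atoms)
F1 = F0 ∪ {near(a,a), near(a,d), near(a,e), near(d,a), near(d,b), near(d,c), near(d,d), near(d,e), near(e,d), near(e,e)}  (19 atoms)
goal ⊆ F1  ⇒  h_max = 1

1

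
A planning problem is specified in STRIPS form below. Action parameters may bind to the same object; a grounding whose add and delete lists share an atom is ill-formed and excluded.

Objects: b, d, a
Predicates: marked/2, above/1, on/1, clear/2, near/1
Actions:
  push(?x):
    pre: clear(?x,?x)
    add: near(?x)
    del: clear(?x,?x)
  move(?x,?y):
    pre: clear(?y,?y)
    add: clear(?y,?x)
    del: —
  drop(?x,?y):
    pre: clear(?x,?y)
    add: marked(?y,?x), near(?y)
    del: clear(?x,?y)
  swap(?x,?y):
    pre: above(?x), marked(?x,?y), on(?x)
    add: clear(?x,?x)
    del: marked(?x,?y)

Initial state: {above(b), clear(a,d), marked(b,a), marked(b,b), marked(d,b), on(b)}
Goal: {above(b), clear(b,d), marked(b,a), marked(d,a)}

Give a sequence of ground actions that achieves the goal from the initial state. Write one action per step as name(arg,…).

1. drop(a,d)  →  {above(b), marked(b,a), marked(b,b), marked(d,a), marked(d,b), near(d), on(b)}
2. swap(b,b)  →  {above(b), clear(b,b), marked(b,a), marked(d,a), marked(d,b), near(d), on(b)}
3. move(d,b)  →  {above(b), clear(b,b), clear(b,d), marked(b,a), marked(d,a), marked(d,b), near(d), on(b)}

drop(a,d); swap(b,b); move(d,b)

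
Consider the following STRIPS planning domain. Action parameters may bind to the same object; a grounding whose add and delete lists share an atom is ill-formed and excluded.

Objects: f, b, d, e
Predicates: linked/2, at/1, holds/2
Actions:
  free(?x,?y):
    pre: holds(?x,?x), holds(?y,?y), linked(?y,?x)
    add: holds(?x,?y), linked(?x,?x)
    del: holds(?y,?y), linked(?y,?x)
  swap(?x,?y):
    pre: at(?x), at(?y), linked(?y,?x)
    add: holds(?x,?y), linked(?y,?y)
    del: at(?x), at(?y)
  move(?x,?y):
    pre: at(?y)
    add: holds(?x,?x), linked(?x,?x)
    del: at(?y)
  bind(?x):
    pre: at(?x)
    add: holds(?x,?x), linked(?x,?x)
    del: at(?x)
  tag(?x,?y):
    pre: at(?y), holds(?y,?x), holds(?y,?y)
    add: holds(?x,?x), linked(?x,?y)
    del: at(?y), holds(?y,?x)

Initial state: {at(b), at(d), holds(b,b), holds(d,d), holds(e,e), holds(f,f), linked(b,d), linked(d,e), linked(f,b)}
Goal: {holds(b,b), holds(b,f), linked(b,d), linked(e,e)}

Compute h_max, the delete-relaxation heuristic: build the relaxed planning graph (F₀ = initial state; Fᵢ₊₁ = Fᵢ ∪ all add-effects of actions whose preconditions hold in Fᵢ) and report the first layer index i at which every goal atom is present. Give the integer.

1

F0 = init (9 atoms)
F1 = F0 ∪ {holds(b,f), holds(d,b), holds(e,d), linked(b,b), linked(d,d), linked(e,e), linked(f,f)}  (16 atoms)
goal ⊆ F1  ⇒  h_max = 1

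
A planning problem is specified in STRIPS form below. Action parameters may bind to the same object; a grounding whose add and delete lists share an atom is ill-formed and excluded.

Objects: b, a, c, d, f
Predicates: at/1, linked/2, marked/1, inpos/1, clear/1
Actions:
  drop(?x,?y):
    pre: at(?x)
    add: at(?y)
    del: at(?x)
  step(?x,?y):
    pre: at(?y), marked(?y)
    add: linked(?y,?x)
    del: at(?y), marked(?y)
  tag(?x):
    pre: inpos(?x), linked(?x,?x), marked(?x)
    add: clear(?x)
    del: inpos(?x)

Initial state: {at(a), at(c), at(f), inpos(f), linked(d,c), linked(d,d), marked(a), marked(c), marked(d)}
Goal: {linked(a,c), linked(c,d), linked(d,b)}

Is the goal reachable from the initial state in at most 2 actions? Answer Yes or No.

1. drop(f,d)  →  {at(a), at(c), at(d), inpos(f), linked(d,c), linked(d,d), marked(a), marked(c), marked(d)}
2. step(b,d)  →  {at(a), at(c), inpos(f), linked(d,b), linked(d,c), linked(d,d), marked(a), marked(c)}
3. step(c,a)  →  {at(c), inpos(f), linked(a,c), linked(d,b), linked(d,c), linked(d,d), marked(c)}
4. step(d,c)  →  {inpos(f), linked(a,c), linked(c,d), linked(d,b), linked(d,c), linked(d,d)}
optimal plan length = 4; 4 > 2

No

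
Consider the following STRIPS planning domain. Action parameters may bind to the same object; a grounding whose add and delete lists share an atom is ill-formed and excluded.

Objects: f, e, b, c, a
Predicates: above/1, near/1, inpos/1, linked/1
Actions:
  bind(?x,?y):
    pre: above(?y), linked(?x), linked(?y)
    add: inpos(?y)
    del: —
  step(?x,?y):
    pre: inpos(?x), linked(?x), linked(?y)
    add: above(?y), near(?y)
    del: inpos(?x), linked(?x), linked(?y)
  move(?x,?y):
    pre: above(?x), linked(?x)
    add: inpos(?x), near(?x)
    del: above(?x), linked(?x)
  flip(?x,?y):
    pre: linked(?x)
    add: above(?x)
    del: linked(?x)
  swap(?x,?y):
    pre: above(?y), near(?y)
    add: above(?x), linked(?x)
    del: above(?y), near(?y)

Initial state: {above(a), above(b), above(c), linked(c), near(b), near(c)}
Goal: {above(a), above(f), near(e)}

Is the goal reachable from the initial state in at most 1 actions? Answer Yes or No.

1. swap(f,b)  →  {above(a), above(c), above(f), linked(c), linked(f), near(c)}
2. swap(e,c)  →  {above(a), above(e), above(f), linked(c), linked(e), linked(f)}
3. move(e,f)  →  {above(a), above(f), inpos(e), linked(c), linked(f), near(e)}
optimal plan length = 3; 3 > 1

No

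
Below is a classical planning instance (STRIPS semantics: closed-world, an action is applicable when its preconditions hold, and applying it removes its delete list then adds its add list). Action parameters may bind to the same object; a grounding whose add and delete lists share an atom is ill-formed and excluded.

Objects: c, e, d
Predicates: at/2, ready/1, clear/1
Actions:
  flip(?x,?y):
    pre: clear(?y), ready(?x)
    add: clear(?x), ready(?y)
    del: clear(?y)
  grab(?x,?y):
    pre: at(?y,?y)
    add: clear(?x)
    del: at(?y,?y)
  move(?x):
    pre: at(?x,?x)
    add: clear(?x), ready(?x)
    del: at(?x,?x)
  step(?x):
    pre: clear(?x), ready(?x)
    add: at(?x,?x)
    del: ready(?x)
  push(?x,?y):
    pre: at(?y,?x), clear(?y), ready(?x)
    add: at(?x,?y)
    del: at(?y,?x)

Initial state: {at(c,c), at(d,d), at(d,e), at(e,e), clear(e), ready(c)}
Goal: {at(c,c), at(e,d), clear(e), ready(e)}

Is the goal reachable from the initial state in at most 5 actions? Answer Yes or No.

1. grab(d,d)  →  {at(c,c), at(d,e), at(e,e), clear(d), clear(e), ready(c)}
2. move(e)  →  {at(c,c), at(d,e), clear(d), clear(e), ready(c), ready(e)}
3. push(e,d)  →  {at(c,c), at(e,d), clear(d), clear(e), ready(c), ready(e)}
optimal plan length = 3; 3 ≤ 5

Yes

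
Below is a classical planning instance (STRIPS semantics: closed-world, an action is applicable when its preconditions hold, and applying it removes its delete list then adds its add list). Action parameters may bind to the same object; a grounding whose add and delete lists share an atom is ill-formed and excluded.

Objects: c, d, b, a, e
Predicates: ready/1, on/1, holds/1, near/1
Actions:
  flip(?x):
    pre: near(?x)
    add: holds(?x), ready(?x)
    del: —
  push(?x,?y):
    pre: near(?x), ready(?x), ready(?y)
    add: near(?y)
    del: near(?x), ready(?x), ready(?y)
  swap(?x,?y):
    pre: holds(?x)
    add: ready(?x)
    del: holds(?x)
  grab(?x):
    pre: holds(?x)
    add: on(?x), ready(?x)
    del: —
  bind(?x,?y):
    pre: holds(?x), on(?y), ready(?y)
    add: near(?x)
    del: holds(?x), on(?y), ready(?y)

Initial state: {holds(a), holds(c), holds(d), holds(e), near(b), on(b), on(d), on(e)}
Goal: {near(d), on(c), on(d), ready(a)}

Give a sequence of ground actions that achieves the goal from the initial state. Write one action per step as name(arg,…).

1. flip(b)  →  {holds(a), holds(b), holds(c), holds(d), holds(e), near(b), on(b), on(d), on(e), ready(b)}
2. swap(a,c)  →  {holds(b), holds(c), holds(d), holds(e), near(b), on(b), on(d), on(e), ready(a), ready(b)}
3. grab(c)  →  {holds(b), holds(c), holds(d), holds(e), near(b), on(b), on(c), on(d), on(e), ready(a), ready(b), ready(c)}
4. bind(d,b)  →  {holds(b), holds(c), holds(e), near(b), near(d), on(c), on(d), on(e), ready(a), ready(c)}

flip(b); swap(a,c); grab(c); bind(d,b)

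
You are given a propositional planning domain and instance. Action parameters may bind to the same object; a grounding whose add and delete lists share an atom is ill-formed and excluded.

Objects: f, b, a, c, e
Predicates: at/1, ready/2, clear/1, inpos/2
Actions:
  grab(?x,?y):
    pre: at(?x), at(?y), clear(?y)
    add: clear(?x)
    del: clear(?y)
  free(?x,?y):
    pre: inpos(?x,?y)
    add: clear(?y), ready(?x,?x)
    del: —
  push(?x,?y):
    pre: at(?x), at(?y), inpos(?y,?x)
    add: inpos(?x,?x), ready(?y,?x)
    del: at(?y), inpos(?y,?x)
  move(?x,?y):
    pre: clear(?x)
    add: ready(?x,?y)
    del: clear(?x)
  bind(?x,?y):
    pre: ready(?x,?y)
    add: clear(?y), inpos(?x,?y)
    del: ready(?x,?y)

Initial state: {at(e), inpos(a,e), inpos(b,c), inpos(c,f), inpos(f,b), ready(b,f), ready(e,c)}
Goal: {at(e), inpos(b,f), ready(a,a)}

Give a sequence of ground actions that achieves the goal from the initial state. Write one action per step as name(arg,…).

1. free(a,e)  →  {at(e), clear(e), inpos(a,e), inpos(b,c), inpos(c,f), inpos(f,b), ready(a,a), ready(b,f), ready(e,c)}
2. bind(b,f)  →  {at(e), clear(e), clear(f), inpos(a,e), inpos(b,c), inpos(b,f), inpos(c,f), inpos(f,b), ready(a,a), ready(e,c)}

free(a,e); bind(b,f)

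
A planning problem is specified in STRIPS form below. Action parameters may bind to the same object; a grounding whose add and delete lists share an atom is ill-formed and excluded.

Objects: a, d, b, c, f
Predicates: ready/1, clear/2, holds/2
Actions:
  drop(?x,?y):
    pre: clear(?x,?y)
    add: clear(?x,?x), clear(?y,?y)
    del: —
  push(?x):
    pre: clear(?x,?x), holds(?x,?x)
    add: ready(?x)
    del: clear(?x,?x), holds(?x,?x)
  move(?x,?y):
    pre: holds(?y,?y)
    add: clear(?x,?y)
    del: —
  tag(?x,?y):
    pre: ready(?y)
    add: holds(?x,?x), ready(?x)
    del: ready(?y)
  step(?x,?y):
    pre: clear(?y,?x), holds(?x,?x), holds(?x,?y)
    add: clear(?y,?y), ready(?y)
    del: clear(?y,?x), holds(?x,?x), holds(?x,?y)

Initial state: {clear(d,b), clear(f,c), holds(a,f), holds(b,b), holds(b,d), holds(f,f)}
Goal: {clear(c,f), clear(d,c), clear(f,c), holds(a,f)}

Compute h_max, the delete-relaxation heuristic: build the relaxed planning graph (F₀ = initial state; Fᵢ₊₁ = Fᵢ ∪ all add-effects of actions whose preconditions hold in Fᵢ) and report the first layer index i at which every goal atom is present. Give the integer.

F0 = init (6 atoms)
F1 = F0 ∪ {clear(a,b), clear(a,f), clear(b,b), clear(b,f), clear(c,b), clear(c,c), clear(c,f), clear(d,d), clear(d,f), clear(f,b), clear(f,f), ready(d)}  (18 atoms)
F2 = F1 ∪ {clear(a,a), holds(a,a), holds(c,c), ready(a), ready(b), ready(c), ready(f)}  (25 atoms)
F3 = F2 ∪ {clear(a,c), clear(b,a), clear(b,c), clear(c,a), clear(d,a), clear(d,c), clear(f,a), holds(d,d)}  (33 atoms)
goal ⊆ F3  ⇒  h_max = 3

3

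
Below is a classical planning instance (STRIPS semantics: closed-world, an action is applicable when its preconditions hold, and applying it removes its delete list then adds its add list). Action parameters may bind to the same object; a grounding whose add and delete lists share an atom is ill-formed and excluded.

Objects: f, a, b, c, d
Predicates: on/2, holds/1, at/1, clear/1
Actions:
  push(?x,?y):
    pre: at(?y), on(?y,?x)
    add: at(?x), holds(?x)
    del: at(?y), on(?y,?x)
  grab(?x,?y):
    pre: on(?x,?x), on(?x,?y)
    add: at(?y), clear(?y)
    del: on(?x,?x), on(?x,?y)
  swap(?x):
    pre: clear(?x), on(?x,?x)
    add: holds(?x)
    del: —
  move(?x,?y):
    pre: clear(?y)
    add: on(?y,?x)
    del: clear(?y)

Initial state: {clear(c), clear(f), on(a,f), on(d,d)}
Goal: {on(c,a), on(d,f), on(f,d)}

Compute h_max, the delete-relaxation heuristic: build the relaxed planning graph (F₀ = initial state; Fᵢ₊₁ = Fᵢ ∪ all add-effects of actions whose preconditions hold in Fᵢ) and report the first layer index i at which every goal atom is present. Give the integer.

F0 = init (4 atoms)
F1 = F0 ∪ {at(d), clear(d), on(c,a), on(c,b), on(c,c), on(c,d), on(c,f), on(f,a), on(f,b), on(f,c), on(f,d), on(f,f)}  (16 atoms)
F2 = F1 ∪ {at(a), at(b), at(c), at(f), clear(a), clear(b), holds(c), holds(d), holds(f), on(d,a), on(d,b), on(d,c), on(d,f)}  (29 atoms)
goal ⊆ F2  ⇒  h_max = 2

2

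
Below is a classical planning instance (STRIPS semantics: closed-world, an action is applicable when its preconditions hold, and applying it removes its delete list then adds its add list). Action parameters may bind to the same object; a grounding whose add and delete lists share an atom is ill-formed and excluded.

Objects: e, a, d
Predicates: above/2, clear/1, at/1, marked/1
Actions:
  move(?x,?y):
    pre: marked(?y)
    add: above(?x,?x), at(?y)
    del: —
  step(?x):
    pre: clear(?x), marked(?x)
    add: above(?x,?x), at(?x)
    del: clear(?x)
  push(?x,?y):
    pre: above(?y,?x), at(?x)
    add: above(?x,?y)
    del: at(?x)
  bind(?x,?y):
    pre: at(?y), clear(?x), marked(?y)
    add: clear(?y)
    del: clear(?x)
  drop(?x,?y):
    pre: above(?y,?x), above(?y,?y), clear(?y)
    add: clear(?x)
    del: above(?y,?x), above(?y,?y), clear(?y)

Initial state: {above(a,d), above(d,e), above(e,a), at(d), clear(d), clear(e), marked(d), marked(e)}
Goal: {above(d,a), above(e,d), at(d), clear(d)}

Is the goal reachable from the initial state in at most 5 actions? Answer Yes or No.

1. move(e,e)  →  {above(a,d), above(d,e), above(e,a), above(e,e), at(d), at(e), clear(d), clear(e), marked(d), marked(e)}
2. push(e,d)  →  {above(a,d), above(d,e), above(e,a), above(e,d), above(e,e), at(d), clear(d), clear(e), marked(d), marked(e)}
3. push(d,a)  →  {above(a,d), above(d,a), above(d,e), above(e,a), above(e,d), above(e,e), clear(d), clear(e), marked(d), marked(e)}
4. move(e,d)  →  {above(a,d), above(d,a), above(d,e), above(e,a), above(e,d), above(e,e), at(d), clear(d), clear(e), marked(d), marked(e)}
optimal plan length = 4; 4 ≤ 5

Yes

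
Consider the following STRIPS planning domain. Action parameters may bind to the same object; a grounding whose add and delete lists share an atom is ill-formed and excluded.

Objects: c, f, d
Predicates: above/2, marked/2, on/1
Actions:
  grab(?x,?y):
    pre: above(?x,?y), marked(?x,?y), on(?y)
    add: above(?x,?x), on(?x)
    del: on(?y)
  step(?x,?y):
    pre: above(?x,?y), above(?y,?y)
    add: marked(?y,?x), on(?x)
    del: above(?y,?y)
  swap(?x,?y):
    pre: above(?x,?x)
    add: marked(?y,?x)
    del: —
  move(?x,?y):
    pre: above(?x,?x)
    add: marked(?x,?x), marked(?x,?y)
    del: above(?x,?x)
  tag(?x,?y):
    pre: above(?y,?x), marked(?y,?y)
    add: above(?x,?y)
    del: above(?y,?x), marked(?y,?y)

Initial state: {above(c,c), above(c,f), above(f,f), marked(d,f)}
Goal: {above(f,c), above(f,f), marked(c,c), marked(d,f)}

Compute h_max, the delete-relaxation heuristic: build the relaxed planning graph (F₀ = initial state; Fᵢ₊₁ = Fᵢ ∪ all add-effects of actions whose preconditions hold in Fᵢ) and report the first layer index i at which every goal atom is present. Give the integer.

F0 = init (4 atoms)
F1 = F0 ∪ {marked(c,c), marked(c,d), marked(c,f), marked(d,c), marked(f,c), marked(f,d), marked(f,f), on(c), on(f)}  (13 atoms)
F2 = F1 ∪ {above(f,c)}  (14 atoms)
goal ⊆ F2  ⇒  h_max = 2

2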